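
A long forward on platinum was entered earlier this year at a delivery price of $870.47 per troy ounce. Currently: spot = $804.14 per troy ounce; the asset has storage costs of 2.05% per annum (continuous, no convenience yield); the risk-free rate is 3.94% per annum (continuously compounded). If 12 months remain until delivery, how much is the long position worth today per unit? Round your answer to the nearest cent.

-$16.05 per troy ounce

Current fair forward for the remaining 12 months: F = S·e^((r + u)·T), (r + u) = 0.0394 + 0.0205 = 0.0599
F = 804.14 · e^(0.0599 × 12/12) = 804.14 × 1.061730 = 853.7796
Value of long forward = (F − K)·e^(−rT) = (853.7796 − 870.47) · e^(−0.0394·12/12)
= -16.6904 × 0.961366 = -16.05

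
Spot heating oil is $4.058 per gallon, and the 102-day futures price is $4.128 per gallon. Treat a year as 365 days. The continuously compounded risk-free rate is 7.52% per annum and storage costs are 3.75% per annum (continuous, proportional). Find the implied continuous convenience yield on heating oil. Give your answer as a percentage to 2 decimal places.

5.15%

F = S·e^((r+u−y)T) ⇒ (r+u−y) = ln(F/S)/T
ln(4.128/4.058) = 0.017103; /T ⇒ 0.061202
y = r + u − ln(F/S)/T = 0.0752 + 0.0375 − 0.061202 = 0.051498
y = 5.15%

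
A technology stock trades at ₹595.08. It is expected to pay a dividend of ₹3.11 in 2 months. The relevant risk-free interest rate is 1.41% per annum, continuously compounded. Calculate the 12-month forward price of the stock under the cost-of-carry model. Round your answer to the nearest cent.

₹600.38

PV(dividends) I = 3.11·e^(−0.0141·2/12)
I = 3.1027
F = (S − I)·e^(rT) = (595.08 − 3.1027) · e^(0.0141·12/12)
= 591.9773 · e^0.014100 = 591.9773 × 1.014200 = ₹600.38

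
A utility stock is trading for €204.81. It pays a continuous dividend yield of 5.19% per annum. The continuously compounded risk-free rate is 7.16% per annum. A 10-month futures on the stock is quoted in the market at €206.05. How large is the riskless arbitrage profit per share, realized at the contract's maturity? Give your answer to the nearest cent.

€2.15 per share

Fair futures: F* = S·e^(carry·T), with carry = (r − q) = 0.0716 − 0.0519 = 0.0197
F* = 204.81 · e^(0.0197 × 10/12) = 204.81 · e^0.016417 = 204.81 × 1.016552 = €208.2000
Market €206.05 < fair €208.2000: forward underpriced → reverse cash-and-carry (short spot, go long the forward).
At maturity, profit = |F_mkt − F*| = |206.05 − 208.2000| = €2.15 per share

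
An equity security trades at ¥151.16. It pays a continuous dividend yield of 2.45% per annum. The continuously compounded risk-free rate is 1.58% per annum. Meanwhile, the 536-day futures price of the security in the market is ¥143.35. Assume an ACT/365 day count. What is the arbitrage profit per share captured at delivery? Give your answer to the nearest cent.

¥5.89 per share

Fair futures: F* = S·e^(carry·T), with carry = (r − q) = 0.0158 − 0.0245 = -0.0087
F* = 151.16 · e^(-0.0087 × 536/365) = 151.16 · e^-0.012776 = 151.16 × 0.987305 = ¥149.2410
Market ¥143.35 < fair ¥149.2410: forward underpriced → reverse cash-and-carry (short spot, go long the forward).
At maturity, profit = |F_mkt − F*| = |143.35 − 149.2410| = ¥5.89 per share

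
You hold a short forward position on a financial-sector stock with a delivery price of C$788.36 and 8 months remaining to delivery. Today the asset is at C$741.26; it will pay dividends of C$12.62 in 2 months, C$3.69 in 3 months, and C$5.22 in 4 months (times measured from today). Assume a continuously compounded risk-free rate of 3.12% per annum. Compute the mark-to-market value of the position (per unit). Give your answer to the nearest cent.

PV(remaining dividends) I = 12.62·e^(−0.0312·2/12) + 3.69·e^(−0.0312·3/12) + 5.22·e^(−0.0312·4/12) = 21.3819
Current forward F = (S − I)·e^(rT) = (741.26 − 21.3819)·e^(0.0312·8/12) = 719.8781 × 1.021018 = 735.0085
Value (long) = (F − K)·e^(−rT) = (735.0085 − 788.36) × 0.979415 = -52.2533
Short position value = −(long value) = C$52.25

C$52.25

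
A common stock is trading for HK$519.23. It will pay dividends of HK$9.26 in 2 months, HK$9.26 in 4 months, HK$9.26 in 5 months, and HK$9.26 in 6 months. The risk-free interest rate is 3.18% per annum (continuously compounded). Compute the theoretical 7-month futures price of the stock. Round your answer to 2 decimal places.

HK$491.64

PV(dividends) I = 9.26·e^(−0.0318·2/12) + 9.26·e^(−0.0318·4/12) + 9.26·e^(−0.0318·5/12) + 9.26·e^(−0.0318·6/12)
I = 9.2111 + 9.1624 + 9.1381 + 9.1139 = 36.6255
F = (S − I)·e^(rT) = (519.23 − 36.6255) · e^(0.0318·7/12)
= 482.6045 · e^0.018550 = 482.6045 × 1.018723 = HK$491.64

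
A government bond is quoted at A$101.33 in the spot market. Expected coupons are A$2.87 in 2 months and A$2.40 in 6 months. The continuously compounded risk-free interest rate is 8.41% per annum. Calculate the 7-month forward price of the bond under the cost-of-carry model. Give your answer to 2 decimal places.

PV(coupons) I = 2.87·e^(−0.0841·2/12) + 2.40·e^(−0.0841·6/12)
I = 2.8301 + 2.3012 = 5.1313
F = (S − I)·e^(rT) = (101.33 − 5.1313) · e^(0.0841·7/12)
= 96.1987 · e^0.049058 = 96.1987 × 1.050281 = A$101.04

A$101.04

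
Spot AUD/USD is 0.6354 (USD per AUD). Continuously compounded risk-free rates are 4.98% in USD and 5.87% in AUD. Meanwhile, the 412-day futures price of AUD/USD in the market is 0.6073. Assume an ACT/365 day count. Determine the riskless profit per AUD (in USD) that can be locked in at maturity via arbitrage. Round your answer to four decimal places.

Fair futures: F* = S·e^(carry·T), with carry = (r_USD − r_AUD) = 0.0498 − 0.0587 = -0.0089
F* = 0.6354 · e^(-0.0089 × 412/365) = 0.6354 · e^-0.010046 = 0.6354 × 0.990004 = 0.6290
Market 0.6073 < fair 0.6290: forward underpriced → reverse cash-and-carry (short spot, go long the forward).
At maturity, profit = |F_mkt − F*| = |0.6073 − 0.6290| = 0.0217 per AUD (in USD)

0.0217 per AUD (in USD)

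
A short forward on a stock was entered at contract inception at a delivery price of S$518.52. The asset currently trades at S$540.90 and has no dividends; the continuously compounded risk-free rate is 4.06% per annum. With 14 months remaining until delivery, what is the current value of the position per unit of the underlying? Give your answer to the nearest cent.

-S$46.37

Current fair forward for the remaining 14 months: F = S·e^(r·T), r = 0.0406
F = 540.90 · e^(0.0406 × 14/12) = 540.90 × 1.048506 = 567.1369
Value of long forward = (F − K)·e^(−rT) = (567.1369 − 518.52) · e^(−0.0406·14/12)
= 48.6169 × 0.953738 = 46.37
Short position value = −(long value) = -S$46.37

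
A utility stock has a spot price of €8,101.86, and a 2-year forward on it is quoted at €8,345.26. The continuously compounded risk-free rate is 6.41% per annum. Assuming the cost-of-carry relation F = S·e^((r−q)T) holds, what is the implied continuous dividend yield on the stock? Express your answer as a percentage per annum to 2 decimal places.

4.93%

From F = S·e^((r−q)T): (r − q) = ln(F/S)/T
ln(8345.26/8101.86) = ln(1.030042) = 0.029600
(r − q) = 0.029600 / (2) = 0.014800
q = r − ln(F/S)/T = 0.0641 − 0.014800 = 0.049300
q = 4.93%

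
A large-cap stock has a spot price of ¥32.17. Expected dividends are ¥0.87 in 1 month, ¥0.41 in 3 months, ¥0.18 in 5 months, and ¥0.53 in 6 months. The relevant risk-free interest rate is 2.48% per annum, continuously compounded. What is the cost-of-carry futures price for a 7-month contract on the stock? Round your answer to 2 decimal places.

PV(dividends) I = 0.87·e^(−0.0248·1/12) + 0.41·e^(−0.0248·3/12) + 0.18·e^(−0.0248·5/12) + 0.53·e^(−0.0248·6/12)
I = 0.8682 + 0.4075 + 0.1781 + 0.5235 = 1.9773
F = (S − I)·e^(rT) = (32.17 − 1.9773) · e^(0.0248·7/12)
= 30.1927 · e^0.014467 = 30.1927 × 1.014572 = ¥30.63

¥30.63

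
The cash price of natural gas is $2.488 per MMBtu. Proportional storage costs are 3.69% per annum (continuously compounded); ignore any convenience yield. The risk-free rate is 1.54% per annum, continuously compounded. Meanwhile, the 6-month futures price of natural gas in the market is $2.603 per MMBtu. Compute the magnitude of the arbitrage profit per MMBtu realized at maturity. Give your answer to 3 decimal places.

Fair futures: F* = S·e^(carry·T), with carry = (r + u) = 0.0154 + 0.0369 = 0.0523
F* = 2.488 · e^(0.0523 × 6/12) = 2.488 · e^0.026150 = 2.488 × 1.026495 = $2.5539
Market $2.603 > fair $2.5539: forward overpriced → cash-and-carry (buy spot, short the forward).
At maturity, profit = |F_mkt − F*| = |2.603 − 2.5539| = $0.049 per MMBtu

$0.049 per MMBtu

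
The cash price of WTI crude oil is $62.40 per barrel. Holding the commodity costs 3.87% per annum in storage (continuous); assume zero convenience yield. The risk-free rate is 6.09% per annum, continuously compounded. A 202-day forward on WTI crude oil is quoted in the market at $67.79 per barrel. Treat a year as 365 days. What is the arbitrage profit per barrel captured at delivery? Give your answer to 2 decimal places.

$1.85 per barrel

Fair forward: F* = S·e^(carry·T), with carry = (r + u) = 0.0609 + 0.0387 = 0.0996
F* = 62.40 · e^(0.0996 × 202/365) = 62.40 · e^0.055121 = 62.40 × 1.056668 = $65.9361
Market $67.79 > fair $65.9361: forward overpriced → cash-and-carry (buy spot, short the forward).
At maturity, profit = |F_mkt − F*| = |67.79 − 65.9361| = $1.85 per barrel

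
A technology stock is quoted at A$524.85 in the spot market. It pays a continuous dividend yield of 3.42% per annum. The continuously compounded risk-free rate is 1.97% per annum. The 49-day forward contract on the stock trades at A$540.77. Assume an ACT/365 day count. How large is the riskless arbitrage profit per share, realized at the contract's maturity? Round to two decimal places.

A$16.94 per share

Fair forward: F* = S·e^(carry·T), with carry = (r − q) = 0.0197 − 0.0342 = -0.0145
F* = 524.85 · e^(-0.0145 × 49/365) = 524.85 · e^-0.001947 = 524.85 × 0.998055 = A$523.8292
Market A$540.77 > fair A$523.8292: forward overpriced → cash-and-carry (buy spot, short the forward).
At maturity, profit = |F_mkt − F*| = |540.77 − 523.8292| = A$16.94 per share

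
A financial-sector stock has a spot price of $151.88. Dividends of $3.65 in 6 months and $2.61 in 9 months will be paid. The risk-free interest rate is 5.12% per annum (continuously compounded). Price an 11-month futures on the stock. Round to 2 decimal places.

$152.82

PV(dividends) I = 3.65·e^(−0.0512·6/12) + 2.61·e^(−0.0512·9/12)
I = 3.5577 + 2.5117 = 6.0694
F = (S − I)·e^(rT) = (151.88 − 6.0694) · e^(0.0512·11/12)
= 145.8106 · e^0.046933 = 145.8106 × 1.048052 = $152.82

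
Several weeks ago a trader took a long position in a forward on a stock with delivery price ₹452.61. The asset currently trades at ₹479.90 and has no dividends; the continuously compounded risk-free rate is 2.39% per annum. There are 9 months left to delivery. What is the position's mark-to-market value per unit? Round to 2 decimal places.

Current fair forward for the remaining 9 months: F = S·e^(r·T), r = 0.0239
F = 479.90 · e^(0.0239 × 9/12) = 479.90 × 1.018087 = 488.5800
Value of long forward = (F − K)·e^(−rT) = (488.5800 − 452.61) · e^(−0.0239·9/12)
= 35.9700 × 0.982235 = 35.33

₹35.33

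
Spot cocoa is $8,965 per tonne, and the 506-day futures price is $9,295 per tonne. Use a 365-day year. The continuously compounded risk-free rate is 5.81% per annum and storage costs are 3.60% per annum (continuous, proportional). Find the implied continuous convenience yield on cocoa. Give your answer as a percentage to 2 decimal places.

F = S·e^((r+u−y)T) ⇒ (r+u−y) = ln(F/S)/T
ln(9295/8965) = 0.036149; /T ⇒ 0.026076
y = r + u − ln(F/S)/T = 0.0581 + 0.0360 − 0.026076 = 0.068024
y = 6.80%

6.80%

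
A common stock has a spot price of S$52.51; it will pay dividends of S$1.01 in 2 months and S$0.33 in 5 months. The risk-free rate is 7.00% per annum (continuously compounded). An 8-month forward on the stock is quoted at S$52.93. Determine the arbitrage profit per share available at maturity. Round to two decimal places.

PV(dividends) I = 1.01·e^(−0.0700·2/12) + 0.33·e^(−0.0700·5/12) = 1.3188
Fair forward F* = (S − I)·e^(rT) = (52.51 − 1.3188)·e^0.046667 = 51.1912 × 1.047773 = 53.6368
Market S$52.93 < fair 53.6368: forward underpriced → reverse cash-and-carry (short the stock, invest proceeds at r, pay the dividends, go long the forward).
Profit at T = |F_mkt − F*| = |52.93 − 53.6368| = S$0.71 per share

S$0.71 per share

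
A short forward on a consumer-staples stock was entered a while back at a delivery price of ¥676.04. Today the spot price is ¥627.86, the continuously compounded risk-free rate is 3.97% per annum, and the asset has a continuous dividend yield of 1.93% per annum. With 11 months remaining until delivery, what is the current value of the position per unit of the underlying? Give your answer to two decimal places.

Current fair forward for the remaining 11 months: F = S·e^((r − q)·T), (r − q) = 0.0397 − 0.0193 = 0.0204
F = 627.86 · e^(0.0204 × 11/12) = 627.86 × 1.018876 = 639.7115
Value of long forward = (F − K)·e^(−rT) = (639.7115 − 676.04) · e^(−0.0397·11/12)
= -36.3285 × 0.964263 = -35.03
Short position value = −(long value) = ¥35.03

¥35.03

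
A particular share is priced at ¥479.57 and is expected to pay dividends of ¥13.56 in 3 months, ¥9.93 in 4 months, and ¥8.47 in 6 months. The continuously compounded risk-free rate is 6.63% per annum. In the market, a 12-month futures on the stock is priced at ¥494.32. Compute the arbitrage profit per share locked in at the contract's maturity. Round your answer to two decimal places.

PV(dividends) I = 13.56·e^(−0.0663·3/12) + 9.93·e^(−0.0663·4/12) + 8.47·e^(−0.0663·6/12) = 31.2439
Fair futures F* = (S − I)·e^(rT) = (479.57 − 31.2439)·e^0.066300 = 448.3261 × 1.068547 = 479.0575
Market ¥494.32 > fair 479.0575: forward overpriced → cash-and-carry (borrow at r, buy the stock and collect the dividends, short the forward).
Profit at T = |F_mkt − F*| = |494.32 − 479.0575| = ¥15.26 per share

¥15.26 per share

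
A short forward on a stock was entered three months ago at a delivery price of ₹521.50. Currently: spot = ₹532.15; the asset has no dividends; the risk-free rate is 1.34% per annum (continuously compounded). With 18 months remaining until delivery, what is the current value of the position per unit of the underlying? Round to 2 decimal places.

-₹21.03

Current fair forward for the remaining 18 months: F = S·e^(r·T), r = 0.0134
F = 532.15 · e^(0.0134 × 18/12) = 532.15 × 1.020303 = 542.9542
Value of long forward = (F − K)·e^(−rT) = (542.9542 − 521.50) · e^(−0.0134·18/12)
= 21.4542 × 0.980101 = 21.03
Short position value = −(long value) = -₹21.03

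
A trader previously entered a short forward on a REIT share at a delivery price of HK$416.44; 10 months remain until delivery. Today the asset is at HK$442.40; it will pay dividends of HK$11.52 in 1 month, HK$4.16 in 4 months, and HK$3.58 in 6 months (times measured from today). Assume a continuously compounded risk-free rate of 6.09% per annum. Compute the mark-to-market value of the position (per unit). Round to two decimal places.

-HK$27.56

PV(remaining dividends) I = 11.52·e^(−0.0609·1/12) + 4.16·e^(−0.0609·4/12) + 3.58·e^(−0.0609·6/12) = 19.0107
Current forward F = (S − I)·e^(rT) = (442.40 − 19.0107)·e^(0.0609·10/12) = 423.3893 × 1.052060 = 445.4309
Value (long) = (F − K)·e^(−rT) = (445.4309 − 416.44) × 0.950516 = 27.5563
Short position value = −(long value) = -HK$27.56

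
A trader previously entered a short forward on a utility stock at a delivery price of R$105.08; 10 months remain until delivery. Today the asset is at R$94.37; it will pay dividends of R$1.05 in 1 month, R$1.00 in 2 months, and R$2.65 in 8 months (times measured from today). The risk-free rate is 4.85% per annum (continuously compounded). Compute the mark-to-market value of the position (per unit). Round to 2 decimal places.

PV(remaining dividends) I = 1.05·e^(−0.0485·1/12) + 1.00·e^(−0.0485·2/12) + 2.65·e^(−0.0485·8/12) = 4.6034
Current forward F = (S − I)·e^(rT) = (94.37 − 4.6034)·e^(0.0485·10/12) = 89.7666 × 1.041245 = 93.4690
Value (long) = (F − K)·e^(−rT) = (93.4690 − 105.08) × 0.960389 = -11.1511
Short position value = −(long value) = R$11.15

R$11.15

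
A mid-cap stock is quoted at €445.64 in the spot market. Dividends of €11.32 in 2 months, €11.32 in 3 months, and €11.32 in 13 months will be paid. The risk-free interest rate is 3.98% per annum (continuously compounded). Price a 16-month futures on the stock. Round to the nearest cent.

PV(dividends) I = 11.32·e^(−0.0398·2/12) + 11.32·e^(−0.0398·3/12) + 11.32·e^(−0.0398·13/12)
I = 11.2452 + 11.2079 + 10.8423 = 33.2954
F = (S − I)·e^(rT) = (445.64 − 33.2954) · e^(0.0398·16/12)
= 412.3446 · e^0.053067 = 412.3446 × 1.054500 = €434.82

€434.82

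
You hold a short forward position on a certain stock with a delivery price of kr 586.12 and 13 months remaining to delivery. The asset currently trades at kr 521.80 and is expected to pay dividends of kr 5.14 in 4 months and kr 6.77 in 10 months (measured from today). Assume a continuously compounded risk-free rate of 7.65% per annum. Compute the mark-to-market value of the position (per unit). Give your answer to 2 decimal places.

PV(remaining dividends) I = 5.14·e^(−0.0765·4/12) + 6.77·e^(−0.0765·10/12) = 11.3625
Current forward F = (S − I)·e^(rT) = (521.80 − 11.3625)·e^(0.0765·13/12) = 510.4375 × 1.086406 = 554.5424
Value (long) = (F − K)·e^(−rT) = (554.5424 − 586.12) × 0.920466 = -29.0661
Short position value = −(long value) = kr 29.07

kr 29.07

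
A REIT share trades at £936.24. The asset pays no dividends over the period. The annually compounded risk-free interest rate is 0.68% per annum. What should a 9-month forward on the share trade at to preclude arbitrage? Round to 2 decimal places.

£941.01

F = S · (1+r)^T
= 936.24 × 1.005096
F = £941.01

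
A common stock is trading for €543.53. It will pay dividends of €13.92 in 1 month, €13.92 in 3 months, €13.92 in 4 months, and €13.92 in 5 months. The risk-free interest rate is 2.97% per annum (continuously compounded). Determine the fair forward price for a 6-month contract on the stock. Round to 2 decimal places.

€495.60

PV(dividends) I = 13.92·e^(−0.0297·1/12) + 13.92·e^(−0.0297·3/12) + 13.92·e^(−0.0297·4/12) + 13.92·e^(−0.0297·5/12)
I = 13.8856 + 13.8170 + 13.7829 + 13.7488 = 55.2343
F = (S − I)·e^(rT) = (543.53 − 55.2343) · e^(0.0297·6/12)
= 488.2957 · e^0.014850 = 488.2957 × 1.014961 = €495.60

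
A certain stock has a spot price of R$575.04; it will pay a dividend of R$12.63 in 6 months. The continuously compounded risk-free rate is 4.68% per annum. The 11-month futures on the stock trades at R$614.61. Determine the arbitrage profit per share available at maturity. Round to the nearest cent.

PV(dividends) I = 12.63·e^(−0.0468·6/12) = 12.3379
Fair futures F* = (S − I)·e^(rT) = (575.04 − 12.3379)·e^0.042900 = 562.7021 × 1.043834 = 587.3676
Market R$614.61 > fair 587.3676: forward overpriced → cash-and-carry (borrow at r, buy the stock and collect the dividends, short the forward).
Profit at T = |F_mkt − F*| = |614.61 − 587.3676| = R$27.24 per share

R$27.24 per share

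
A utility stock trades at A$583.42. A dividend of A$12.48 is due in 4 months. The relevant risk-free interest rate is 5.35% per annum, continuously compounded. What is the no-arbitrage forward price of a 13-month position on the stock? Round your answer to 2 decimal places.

A$605.24

PV(dividends) I = 12.48·e^(−0.0535·4/12)
I = 12.2594
F = (S − I)·e^(rT) = (583.42 − 12.2594) · e^(0.0535·13/12)
= 571.1606 · e^0.057958 = 571.1606 × 1.059670 = A$605.24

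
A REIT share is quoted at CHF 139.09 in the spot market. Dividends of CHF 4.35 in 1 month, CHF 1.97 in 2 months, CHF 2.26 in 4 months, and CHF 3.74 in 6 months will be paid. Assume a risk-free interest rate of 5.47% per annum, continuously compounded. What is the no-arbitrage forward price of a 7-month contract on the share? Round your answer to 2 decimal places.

PV(dividends) I = 4.35·e^(−0.0547·1/12) + 1.97·e^(−0.0547·2/12) + 2.26·e^(−0.0547·4/12) + 3.74·e^(−0.0547·6/12)
I = 4.3302 + 1.9521 + 2.2192 + 3.6391 = 12.1406
F = (S − I)·e^(rT) = (139.09 − 12.1406) · e^(0.0547·7/12)
= 126.9494 · e^0.031908 = 126.9494 × 1.032423 = CHF 131.07

CHF 131.07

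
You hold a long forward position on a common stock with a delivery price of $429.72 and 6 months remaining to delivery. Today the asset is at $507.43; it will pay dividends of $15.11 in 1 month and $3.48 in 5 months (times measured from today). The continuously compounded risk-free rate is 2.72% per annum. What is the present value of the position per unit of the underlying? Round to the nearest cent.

$65.00

PV(remaining dividends) I = 15.11·e^(−0.0272·1/12) + 3.48·e^(−0.0272·5/12) = 18.5166
Current forward F = (S − I)·e^(rT) = (507.43 − 18.5166)·e^(0.0272·6/12) = 488.9134 × 1.013693 = 495.6081
Value (long) = (F − K)·e^(−rT) = (495.6081 − 429.72) × 0.986492 = 64.9981
Value = $65.00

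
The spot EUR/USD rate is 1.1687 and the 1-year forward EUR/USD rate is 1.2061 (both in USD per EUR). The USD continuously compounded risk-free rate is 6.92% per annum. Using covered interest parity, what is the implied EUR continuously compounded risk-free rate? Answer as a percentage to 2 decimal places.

3.77%

F = S·e^((r_USD − r_EUR)T) ⇒ r_EUR = r_USD − ln(F/S)/T
ln(1.2061/1.1687) = 0.031500; /(1) = 0.031500
r_EUR = 0.0692 − 0.031500 = 0.037700
r_EUR = 3.77%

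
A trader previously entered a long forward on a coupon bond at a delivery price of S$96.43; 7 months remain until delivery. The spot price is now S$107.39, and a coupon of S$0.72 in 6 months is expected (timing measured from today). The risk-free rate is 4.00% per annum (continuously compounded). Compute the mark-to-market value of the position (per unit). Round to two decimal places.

PV(remaining coupons) I = 0.72·e^(−0.0400·6/12) = 0.7057
Current forward F = (S − I)·e^(rT) = (107.39 − 0.7057)·e^(0.0400·7/12) = 106.6843 × 1.023608 = 109.2029
Value (long) = (F − K)·e^(−rT) = (109.2029 − 96.43) × 0.976937 = 12.4783
Value = S$12.48

S$12.48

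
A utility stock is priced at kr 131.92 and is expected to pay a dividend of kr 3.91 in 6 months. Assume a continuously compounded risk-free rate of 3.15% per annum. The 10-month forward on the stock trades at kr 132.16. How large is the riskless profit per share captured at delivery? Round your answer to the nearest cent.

kr 0.68 per share

PV(dividends) I = 3.91·e^(−0.0315·6/12) = 3.8489
Fair forward F* = (S − I)·e^(rT) = (131.92 − 3.8489)·e^0.026250 = 128.0711 × 1.026598 = 131.4775
Market kr 132.16 > fair 131.4775: forward overpriced → cash-and-carry (borrow at r, buy the stock and collect the dividends, short the forward).
Profit at T = |F_mkt − F*| = |132.16 − 131.4775| = kr 0.68 per share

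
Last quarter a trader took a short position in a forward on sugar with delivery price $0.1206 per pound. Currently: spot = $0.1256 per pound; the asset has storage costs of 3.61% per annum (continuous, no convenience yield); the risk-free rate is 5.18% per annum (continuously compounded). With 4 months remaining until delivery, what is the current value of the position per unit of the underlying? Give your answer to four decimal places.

-$0.0086 per pound

Current fair forward for the remaining 4 months: F = S·e^((r + u)·T), (r + u) = 0.0518 + 0.0361 = 0.0879
F = 0.1256 · e^(0.0879 × 4/12) = 0.1256 × 1.029733 = 0.1293
Value of long forward = (F − K)·e^(−rT) = (0.1293 − 0.1206) · e^(−0.0518·4/12)
= 0.0087 × 0.982882 = 0.0086
Short position value = −(long value) = -$0.0086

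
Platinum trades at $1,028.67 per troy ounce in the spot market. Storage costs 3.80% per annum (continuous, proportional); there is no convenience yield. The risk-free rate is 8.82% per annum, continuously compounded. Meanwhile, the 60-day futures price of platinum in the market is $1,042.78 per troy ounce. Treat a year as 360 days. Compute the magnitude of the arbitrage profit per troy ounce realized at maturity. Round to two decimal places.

Fair futures: F* = S·e^(carry·T), with carry = (r + u) = 0.0882 + 0.0380 = 0.1262
F* = 1028.67 · e^(0.1262 × 60/360) = 1028.67 · e^0.02103333 = 1028.67 × 1.02125609 = $1050.5355
Market $1042.78 < fair $1050.5355: forward underpriced → reverse cash-and-carry (short spot, go long the forward).
At maturity, profit = |F_mkt − F*| = |1042.78 − 1050.5355| = $7.76 per troy ounce

$7.76 per troy ounce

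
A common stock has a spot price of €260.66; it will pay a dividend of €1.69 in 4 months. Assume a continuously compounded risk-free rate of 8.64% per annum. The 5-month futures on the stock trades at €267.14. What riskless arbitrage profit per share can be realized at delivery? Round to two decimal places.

PV(dividends) I = 1.69·e^(−0.0864·4/12) = 1.6420
Fair futures F* = (S − I)·e^(rT) = (260.66 − 1.6420)·e^0.036000 = 259.0180 × 1.036656 = 268.5126
Market €267.14 < fair 268.5126: forward underpriced → reverse cash-and-carry (short the stock, invest proceeds at r, pay the dividends, go long the forward).
Profit at T = |F_mkt − F*| = |267.14 − 268.5126| = €1.37 per share

€1.37 per share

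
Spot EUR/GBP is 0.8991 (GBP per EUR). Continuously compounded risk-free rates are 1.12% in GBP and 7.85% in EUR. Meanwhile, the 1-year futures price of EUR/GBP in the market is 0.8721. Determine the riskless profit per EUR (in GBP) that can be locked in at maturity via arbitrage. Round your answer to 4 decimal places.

Fair futures: F* = S·e^(carry·T), with carry = (r_GBP − r_EUR) = 0.0112 − 0.0785 = -0.0673
F* = 0.8991 · e^(-0.0673 × 1) = 0.8991 · e^-0.067300 = 0.8991 × 0.934915 = 0.8406
Market 0.8721 > fair 0.8406: forward overpriced → cash-and-carry (buy spot, short the forward).
At maturity, profit = |F_mkt − F*| = |0.8721 − 0.8406| = 0.0315 per EUR (in GBP)

0.0315 per EUR (in GBP)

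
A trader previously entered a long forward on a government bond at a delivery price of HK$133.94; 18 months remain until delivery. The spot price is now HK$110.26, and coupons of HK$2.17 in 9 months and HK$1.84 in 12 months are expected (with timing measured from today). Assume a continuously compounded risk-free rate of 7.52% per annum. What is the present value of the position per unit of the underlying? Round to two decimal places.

PV(remaining coupons) I = 2.17·e^(−0.0752·9/12) + 1.84·e^(−0.0752·12/12) = 3.7577
Current forward F = (S − I)·e^(rT) = (110.26 − 3.7577)·e^(0.0752·18/12) = 106.5023 × 1.119408 = 119.2195
Value (long) = (F − K)·e^(−rT) = (119.2195 − 133.94) × 0.893329 = -13.1502
Value = -HK$13.15

-HK$13.15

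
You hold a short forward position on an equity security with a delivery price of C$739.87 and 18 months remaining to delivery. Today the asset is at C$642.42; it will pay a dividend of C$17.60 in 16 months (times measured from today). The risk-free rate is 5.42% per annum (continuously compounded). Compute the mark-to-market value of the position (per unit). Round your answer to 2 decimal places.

C$56.05

PV(remaining dividends) I = 17.60·e^(−0.0542·16/12) = 16.3730
Current forward F = (S − I)·e^(rT) = (642.42 − 16.3730)·e^(0.0542·18/12) = 626.0470 × 1.084696 = 679.0707
Value (long) = (F − K)·e^(−rT) = (679.0707 − 739.87) × 0.921917 = -56.0519
Short position value = −(long value) = C$56.05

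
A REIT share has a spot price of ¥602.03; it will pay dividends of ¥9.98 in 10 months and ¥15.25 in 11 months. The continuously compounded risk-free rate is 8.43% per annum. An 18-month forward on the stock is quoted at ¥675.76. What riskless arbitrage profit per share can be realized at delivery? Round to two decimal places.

PV(dividends) I = 9.98·e^(−0.0843·10/12) + 15.25·e^(−0.0843·11/12) = 23.4189
Fair forward F* = (S − I)·e^(rT) = (602.03 − 23.4189)·e^0.126450 = 578.6111 × 1.134793 = 656.6038
Market ¥675.76 > fair 656.6038: forward overpriced → cash-and-carry (borrow at r, buy the stock and collect the dividends, short the forward).
Profit at T = |F_mkt − F*| = |675.76 − 656.6038| = ¥19.16 per share

¥19.16 per share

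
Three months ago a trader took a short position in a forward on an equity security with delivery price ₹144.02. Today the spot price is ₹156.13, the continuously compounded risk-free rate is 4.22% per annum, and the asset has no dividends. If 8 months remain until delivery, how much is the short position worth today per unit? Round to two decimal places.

-₹16.11

Current fair forward for the remaining 8 months: F = S·e^(r·T), r = 0.0422
F = 156.13 · e^(0.0422 × 8/12) = 156.13 × 1.028533 = 160.5849
Value of long forward = (F − K)·e^(−rT) = (160.5849 − 144.02) · e^(−0.0422·8/12)
= 16.5649 × 0.972259 = 16.11
Short position value = −(long value) = -₹16.11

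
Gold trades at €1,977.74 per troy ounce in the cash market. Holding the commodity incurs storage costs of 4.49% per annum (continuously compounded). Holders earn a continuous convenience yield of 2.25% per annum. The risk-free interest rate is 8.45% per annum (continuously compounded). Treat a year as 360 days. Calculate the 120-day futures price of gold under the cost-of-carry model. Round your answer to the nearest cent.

Net carry = r + u − y = 0.0845 + 0.0449 − 0.0225 = 0.1069
F = S·e^((r+u−y)T) = 1977.74 · e^(0.1069 × 120/360) = 1977.74 · e^0.03563333
= 1977.74 × 1.03627581 = €2,049.48 per troy ounce

€2,049.48 per troy ounce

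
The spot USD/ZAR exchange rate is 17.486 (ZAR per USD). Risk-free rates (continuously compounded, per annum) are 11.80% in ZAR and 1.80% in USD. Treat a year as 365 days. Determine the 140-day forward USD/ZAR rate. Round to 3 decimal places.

18.170

F = S·e^((r_ZAR − r_USD)T) = 17.486 · e^((0.1180 − 0.0180) × 140/365)
= 17.486 · e^0.038356 = 17.486 × 1.039101
F = 18.170 ZAR per USD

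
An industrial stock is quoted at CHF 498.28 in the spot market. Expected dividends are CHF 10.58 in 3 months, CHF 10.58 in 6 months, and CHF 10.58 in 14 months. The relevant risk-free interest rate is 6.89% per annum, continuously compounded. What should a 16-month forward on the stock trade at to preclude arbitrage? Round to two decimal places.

CHF 512.92

PV(dividends) I = 10.58·e^(−0.0689·3/12) + 10.58·e^(−0.0689·6/12) + 10.58·e^(−0.0689·14/12)
I = 10.3993 + 10.2217 + 9.7628 = 30.3838
F = (S − I)·e^(rT) = (498.28 − 30.3838) · e^(0.0689·16/12)
= 467.8962 · e^0.091867 = 467.8962 × 1.096219 = CHF 512.92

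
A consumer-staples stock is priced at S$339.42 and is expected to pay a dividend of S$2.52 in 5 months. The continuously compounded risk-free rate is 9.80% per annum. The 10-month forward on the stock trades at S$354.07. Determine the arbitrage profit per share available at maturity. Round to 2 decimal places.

PV(dividends) I = 2.52·e^(−0.0980·5/12) = 2.4192
Fair forward F* = (S − I)·e^(rT) = (339.42 − 2.4192)·e^0.081667 = 337.0008 × 1.085094 = 365.6775
Market S$354.07 < fair 365.6775: forward underpriced → reverse cash-and-carry (short the stock, invest proceeds at r, pay the dividends, go long the forward).
Profit at T = |F_mkt − F*| = |354.07 − 365.6775| = S$11.61 per share

S$11.61 per share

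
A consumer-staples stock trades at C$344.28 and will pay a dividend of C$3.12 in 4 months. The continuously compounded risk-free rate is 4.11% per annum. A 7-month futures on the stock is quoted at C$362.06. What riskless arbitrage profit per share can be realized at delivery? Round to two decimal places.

C$12.58 per share

PV(dividends) I = 3.12·e^(−0.0411·4/12) = 3.0775
Fair futures F* = (S − I)·e^(rT) = (344.28 − 3.0775)·e^0.023975 = 341.2025 × 1.024265 = 349.4818
Market C$362.06 > fair 349.4818: forward overpriced → cash-and-carry (borrow at r, buy the stock and collect the dividends, short the forward).
Profit at T = |F_mkt − F*| = |362.06 − 349.4818| = C$12.58 per share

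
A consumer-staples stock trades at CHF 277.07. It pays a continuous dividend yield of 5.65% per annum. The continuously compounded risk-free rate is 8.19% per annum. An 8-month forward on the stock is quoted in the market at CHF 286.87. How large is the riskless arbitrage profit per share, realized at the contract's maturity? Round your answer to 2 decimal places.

Fair forward: F* = S·e^(carry·T), with carry = (r − q) = 0.0819 − 0.0565 = 0.0254
F* = 277.07 · e^(0.0254 × 8/12) = 277.07 · e^0.016933 = 277.07 × 1.017077 = CHF 281.8015
Market CHF 286.87 > fair CHF 281.8015: forward overpriced → cash-and-carry (buy spot, short the forward).
At maturity, profit = |F_mkt − F*| = |286.87 − 281.8015| = CHF 5.07 per share

CHF 5.07 per share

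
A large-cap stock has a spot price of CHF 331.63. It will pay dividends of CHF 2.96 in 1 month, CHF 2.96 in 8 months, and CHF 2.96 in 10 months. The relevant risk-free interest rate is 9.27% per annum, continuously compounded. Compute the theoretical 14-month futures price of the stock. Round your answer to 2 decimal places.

CHF 360.08

PV(dividends) I = 2.96·e^(−0.0927·1/12) + 2.96·e^(−0.0927·8/12) + 2.96·e^(−0.0927·10/12)
I = 2.9372 + 2.7826 + 2.7399 = 8.4597
F = (S − I)·e^(rT) = (331.63 − 8.4597) · e^(0.0927·14/12)
= 323.1703 · e^0.108150 = 323.1703 × 1.114215 = CHF 360.08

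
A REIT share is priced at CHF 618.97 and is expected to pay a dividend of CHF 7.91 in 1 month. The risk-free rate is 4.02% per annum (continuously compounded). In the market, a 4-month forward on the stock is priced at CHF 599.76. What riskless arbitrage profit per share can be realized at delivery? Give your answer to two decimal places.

PV(dividends) I = 7.91·e^(−0.0402·1/12) = 7.8835
Fair forward F* = (S − I)·e^(rT) = (618.97 − 7.8835)·e^0.013400 = 611.0865 × 1.013490 = 619.3301
Market CHF 599.76 < fair 619.3301: forward underpriced → reverse cash-and-carry (short the stock, invest proceeds at r, pay the dividends, go long the forward).
Profit at T = |F_mkt − F*| = |599.76 − 619.3301| = CHF 19.57 per share

CHF 19.57 per share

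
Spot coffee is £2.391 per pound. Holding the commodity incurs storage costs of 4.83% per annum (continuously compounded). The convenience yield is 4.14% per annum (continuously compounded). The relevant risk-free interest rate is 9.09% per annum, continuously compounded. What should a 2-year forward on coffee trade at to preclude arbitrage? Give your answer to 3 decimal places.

Net carry = r + u − y = 0.0909 + 0.0483 − 0.0414 = 0.0978
F = S·e^((r+u−y)T) = 2.391 · e^(0.0978 × 2) = 2.391 · e^0.195600
= 2.391 × 1.216040 = £2.908 per pound

£2.908 per pound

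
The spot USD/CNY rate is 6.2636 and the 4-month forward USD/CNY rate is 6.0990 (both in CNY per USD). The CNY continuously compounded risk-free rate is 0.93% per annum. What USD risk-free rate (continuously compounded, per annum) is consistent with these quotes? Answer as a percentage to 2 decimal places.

F = S·e^((r_CNY − r_USD)T) ⇒ r_USD = r_CNY − ln(F/S)/T
ln(6.0990/6.2636) = -0.026630; /(4/12) = -0.079890
r_USD = 0.0093 + 0.079890 = 0.089190
r_USD = 8.92%

8.92%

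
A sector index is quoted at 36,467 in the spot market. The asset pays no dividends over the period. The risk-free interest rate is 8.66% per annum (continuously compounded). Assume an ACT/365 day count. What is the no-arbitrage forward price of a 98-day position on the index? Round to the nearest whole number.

F = S·e^(rT) = 36467 · e^(0.0866 × 98/365)
= 36467 · e^0.023252 = 36467 × 1.023524
F = 37,325

37,325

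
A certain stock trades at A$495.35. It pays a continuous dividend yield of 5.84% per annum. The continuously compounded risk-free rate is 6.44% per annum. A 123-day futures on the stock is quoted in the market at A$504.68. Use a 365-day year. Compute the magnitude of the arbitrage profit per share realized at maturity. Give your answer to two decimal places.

A$8.33 per share

Fair futures: F* = S·e^(carry·T), with carry = (r − q) = 0.0644 − 0.0584 = 0.0060
F* = 495.35 · e^(0.0060 × 123/365) = 495.35 · e^0.002022 = 495.35 × 1.002024 = A$496.3526
Market A$504.68 > fair A$496.3526: forward overpriced → cash-and-carry (buy spot, short the forward).
At maturity, profit = |F_mkt − F*| = |504.68 − 496.3526| = A$8.33 per share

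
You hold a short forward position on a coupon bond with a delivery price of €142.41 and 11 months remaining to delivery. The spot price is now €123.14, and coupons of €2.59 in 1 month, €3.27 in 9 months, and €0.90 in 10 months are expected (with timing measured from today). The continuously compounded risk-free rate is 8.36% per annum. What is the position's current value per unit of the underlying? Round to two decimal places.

€15.25

PV(remaining coupons) I = 2.59·e^(−0.0836·1/12) + 3.27·e^(−0.0836·9/12) + 0.90·e^(−0.0836·10/12) = 6.4827
Current forward F = (S − I)·e^(rT) = (123.14 − 6.4827)·e^(0.0836·11/12) = 116.6573 × 1.079646 = 125.9486
Value (long) = (F − K)·e^(−rT) = (125.9486 − 142.41) × 0.926229 = -15.2470
Short position value = −(long value) = €15.25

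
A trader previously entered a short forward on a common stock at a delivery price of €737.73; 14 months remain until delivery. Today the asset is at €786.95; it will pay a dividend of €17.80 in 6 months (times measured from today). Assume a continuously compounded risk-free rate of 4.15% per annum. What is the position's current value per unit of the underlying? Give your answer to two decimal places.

PV(remaining dividends) I = 17.80·e^(−0.0415·6/12) = 17.4345
Current forward F = (S − I)·e^(rT) = (786.95 − 17.4345)·e^(0.0415·14/12) = 769.5155 × 1.049608 = 807.6896
Value (long) = (F − K)·e^(−rT) = (807.6896 − 737.73) × 0.952737 = 66.6531
Short position value = −(long value) = -€66.65

-€66.65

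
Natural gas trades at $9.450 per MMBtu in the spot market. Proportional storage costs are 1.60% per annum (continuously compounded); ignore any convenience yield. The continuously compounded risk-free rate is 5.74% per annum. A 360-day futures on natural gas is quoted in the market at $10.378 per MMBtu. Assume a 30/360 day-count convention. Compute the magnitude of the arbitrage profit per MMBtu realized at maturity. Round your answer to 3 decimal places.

Fair futures: F* = S·e^(carry·T), with carry = (r + u) = 0.0574 + 0.0160 = 0.0734
F* = 9.450 · e^(0.0734 × 360/360) = 9.450 · e^0.073400 = 9.450 × 1.076161 = $10.1697
Market $10.378 > fair $10.1697: forward overpriced → cash-and-carry (buy spot, short the forward).
At maturity, profit = |F_mkt − F*| = |10.378 − 10.1697| = $0.208 per MMBtu

$0.208 per MMBtu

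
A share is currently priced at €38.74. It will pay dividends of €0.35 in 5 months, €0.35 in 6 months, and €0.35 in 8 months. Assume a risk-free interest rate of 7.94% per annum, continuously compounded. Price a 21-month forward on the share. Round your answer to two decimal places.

PV(dividends) I = 0.35·e^(−0.0794·5/12) + 0.35·e^(−0.0794·6/12) + 0.35·e^(−0.0794·8/12)
I = 0.3386 + 0.3364 + 0.3320 = 1.0070
F = (S − I)·e^(rT) = (38.74 − 1.0070) · e^(0.0794·21/12)
= 37.7330 · e^0.138950 = 37.7330 × 1.149067 = €43.36

€43.36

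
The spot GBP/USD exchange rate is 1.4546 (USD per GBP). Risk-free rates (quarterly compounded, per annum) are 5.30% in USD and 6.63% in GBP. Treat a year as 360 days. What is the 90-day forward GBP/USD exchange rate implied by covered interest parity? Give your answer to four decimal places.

By covered interest parity, F = S · (1+r_USD/4)^(4T) / (1+r_GBP/4)^(4T)
= 1.4546 × 1.013250 / 1.016575 = 1.4546 × 0.996729
F = 1.4498 USD per GBP

1.4498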